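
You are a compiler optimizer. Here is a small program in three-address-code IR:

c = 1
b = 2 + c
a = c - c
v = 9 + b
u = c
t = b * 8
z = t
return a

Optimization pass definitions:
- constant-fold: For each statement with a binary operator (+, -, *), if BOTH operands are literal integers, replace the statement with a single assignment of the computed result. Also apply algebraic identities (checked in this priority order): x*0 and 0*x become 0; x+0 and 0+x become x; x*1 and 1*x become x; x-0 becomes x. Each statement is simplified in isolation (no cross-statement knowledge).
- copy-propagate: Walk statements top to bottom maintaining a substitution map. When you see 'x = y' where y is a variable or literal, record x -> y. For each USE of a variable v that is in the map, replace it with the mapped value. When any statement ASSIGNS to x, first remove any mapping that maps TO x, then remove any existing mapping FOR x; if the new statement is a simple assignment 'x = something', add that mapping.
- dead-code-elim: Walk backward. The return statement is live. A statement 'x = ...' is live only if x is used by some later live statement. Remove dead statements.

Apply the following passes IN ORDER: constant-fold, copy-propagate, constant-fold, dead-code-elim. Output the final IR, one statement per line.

Initial IR:
  c = 1
  b = 2 + c
  a = c - c
  v = 9 + b
  u = c
  t = b * 8
  z = t
  return a
After constant-fold (8 stmts):
  c = 1
  b = 2 + c
  a = c - c
  v = 9 + b
  u = c
  t = b * 8
  z = t
  return a
After copy-propagate (8 stmts):
  c = 1
  b = 2 + 1
  a = 1 - 1
  v = 9 + b
  u = 1
  t = b * 8
  z = t
  return a
After constant-fold (8 stmts):
  c = 1
  b = 3
  a = 0
  v = 9 + b
  u = 1
  t = b * 8
  z = t
  return a
After dead-code-elim (2 stmts):
  a = 0
  return a

Answer: a = 0
return a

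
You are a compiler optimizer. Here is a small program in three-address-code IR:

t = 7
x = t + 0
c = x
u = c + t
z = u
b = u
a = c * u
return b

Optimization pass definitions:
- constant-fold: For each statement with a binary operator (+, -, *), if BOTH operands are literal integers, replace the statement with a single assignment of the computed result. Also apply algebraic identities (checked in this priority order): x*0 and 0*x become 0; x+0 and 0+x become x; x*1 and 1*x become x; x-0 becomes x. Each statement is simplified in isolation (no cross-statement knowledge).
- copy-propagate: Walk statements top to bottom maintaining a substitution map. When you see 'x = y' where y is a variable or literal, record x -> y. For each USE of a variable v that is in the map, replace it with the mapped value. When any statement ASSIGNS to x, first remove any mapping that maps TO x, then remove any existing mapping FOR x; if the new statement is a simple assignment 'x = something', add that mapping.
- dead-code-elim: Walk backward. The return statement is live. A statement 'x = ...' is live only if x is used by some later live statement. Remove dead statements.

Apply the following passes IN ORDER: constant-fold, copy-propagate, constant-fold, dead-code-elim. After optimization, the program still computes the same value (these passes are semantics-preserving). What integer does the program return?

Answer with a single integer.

Answer: 14

Derivation:
Initial IR:
  t = 7
  x = t + 0
  c = x
  u = c + t
  z = u
  b = u
  a = c * u
  return b
After constant-fold (8 stmts):
  t = 7
  x = t
  c = x
  u = c + t
  z = u
  b = u
  a = c * u
  return b
After copy-propagate (8 stmts):
  t = 7
  x = 7
  c = 7
  u = 7 + 7
  z = u
  b = u
  a = 7 * u
  return u
After constant-fold (8 stmts):
  t = 7
  x = 7
  c = 7
  u = 14
  z = u
  b = u
  a = 7 * u
  return u
After dead-code-elim (2 stmts):
  u = 14
  return u
Evaluate:
  t = 7  =>  t = 7
  x = t + 0  =>  x = 7
  c = x  =>  c = 7
  u = c + t  =>  u = 14
  z = u  =>  z = 14
  b = u  =>  b = 14
  a = c * u  =>  a = 98
  return b = 14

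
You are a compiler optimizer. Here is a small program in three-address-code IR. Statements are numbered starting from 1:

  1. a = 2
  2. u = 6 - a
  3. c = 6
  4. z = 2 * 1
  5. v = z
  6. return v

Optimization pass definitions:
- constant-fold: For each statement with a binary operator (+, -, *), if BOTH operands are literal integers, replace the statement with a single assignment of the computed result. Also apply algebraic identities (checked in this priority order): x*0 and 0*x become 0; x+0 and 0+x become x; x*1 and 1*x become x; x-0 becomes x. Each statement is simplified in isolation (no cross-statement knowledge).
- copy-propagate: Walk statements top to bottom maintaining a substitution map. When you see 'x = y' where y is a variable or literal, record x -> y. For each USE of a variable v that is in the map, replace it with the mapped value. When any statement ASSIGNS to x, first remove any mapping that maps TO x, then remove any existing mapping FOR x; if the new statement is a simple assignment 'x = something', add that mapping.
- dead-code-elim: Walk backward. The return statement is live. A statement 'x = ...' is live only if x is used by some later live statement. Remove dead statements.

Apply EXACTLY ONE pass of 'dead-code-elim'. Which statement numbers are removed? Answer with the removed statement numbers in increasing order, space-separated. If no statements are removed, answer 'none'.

Backward liveness scan:
Stmt 1 'a = 2': DEAD (a not in live set [])
Stmt 2 'u = 6 - a': DEAD (u not in live set [])
Stmt 3 'c = 6': DEAD (c not in live set [])
Stmt 4 'z = 2 * 1': KEEP (z is live); live-in = []
Stmt 5 'v = z': KEEP (v is live); live-in = ['z']
Stmt 6 'return v': KEEP (return); live-in = ['v']
Removed statement numbers: [1, 2, 3]
Surviving IR:
  z = 2 * 1
  v = z
  return v

Answer: 1 2 3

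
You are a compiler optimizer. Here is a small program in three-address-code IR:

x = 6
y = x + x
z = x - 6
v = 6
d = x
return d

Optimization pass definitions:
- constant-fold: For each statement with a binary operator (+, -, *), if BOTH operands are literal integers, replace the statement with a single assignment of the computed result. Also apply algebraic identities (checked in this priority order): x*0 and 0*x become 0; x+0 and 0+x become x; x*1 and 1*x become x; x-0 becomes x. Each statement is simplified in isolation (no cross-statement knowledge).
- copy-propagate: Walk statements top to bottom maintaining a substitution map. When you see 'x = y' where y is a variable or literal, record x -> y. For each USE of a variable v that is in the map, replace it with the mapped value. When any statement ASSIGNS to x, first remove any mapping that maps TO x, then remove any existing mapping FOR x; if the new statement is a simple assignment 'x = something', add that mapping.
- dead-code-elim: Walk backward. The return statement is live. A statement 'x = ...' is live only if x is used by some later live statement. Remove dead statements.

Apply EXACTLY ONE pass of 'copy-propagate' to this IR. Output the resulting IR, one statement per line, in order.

Answer: x = 6
y = 6 + 6
z = 6 - 6
v = 6
d = 6
return 6

Derivation:
Applying copy-propagate statement-by-statement:
  [1] x = 6  (unchanged)
  [2] y = x + x  -> y = 6 + 6
  [3] z = x - 6  -> z = 6 - 6
  [4] v = 6  (unchanged)
  [5] d = x  -> d = 6
  [6] return d  -> return 6
Result (6 stmts):
  x = 6
  y = 6 + 6
  z = 6 - 6
  v = 6
  d = 6
  return 6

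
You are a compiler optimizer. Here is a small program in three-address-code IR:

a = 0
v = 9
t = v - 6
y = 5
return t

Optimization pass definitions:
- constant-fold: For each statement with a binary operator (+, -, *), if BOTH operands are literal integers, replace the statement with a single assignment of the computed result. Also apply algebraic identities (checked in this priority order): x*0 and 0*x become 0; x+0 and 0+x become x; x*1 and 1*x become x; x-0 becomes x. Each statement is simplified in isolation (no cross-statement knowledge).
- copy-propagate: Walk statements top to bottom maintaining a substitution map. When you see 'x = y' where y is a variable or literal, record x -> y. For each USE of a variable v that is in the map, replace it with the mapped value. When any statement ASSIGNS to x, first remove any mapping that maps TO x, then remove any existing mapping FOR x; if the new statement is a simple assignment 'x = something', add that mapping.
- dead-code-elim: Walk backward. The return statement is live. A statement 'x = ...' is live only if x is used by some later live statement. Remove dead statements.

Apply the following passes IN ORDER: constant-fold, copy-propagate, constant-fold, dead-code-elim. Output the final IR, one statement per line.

Answer: t = 3
return t

Derivation:
Initial IR:
  a = 0
  v = 9
  t = v - 6
  y = 5
  return t
After constant-fold (5 stmts):
  a = 0
  v = 9
  t = v - 6
  y = 5
  return t
After copy-propagate (5 stmts):
  a = 0
  v = 9
  t = 9 - 6
  y = 5
  return t
After constant-fold (5 stmts):
  a = 0
  v = 9
  t = 3
  y = 5
  return t
After dead-code-elim (2 stmts):
  t = 3
  return t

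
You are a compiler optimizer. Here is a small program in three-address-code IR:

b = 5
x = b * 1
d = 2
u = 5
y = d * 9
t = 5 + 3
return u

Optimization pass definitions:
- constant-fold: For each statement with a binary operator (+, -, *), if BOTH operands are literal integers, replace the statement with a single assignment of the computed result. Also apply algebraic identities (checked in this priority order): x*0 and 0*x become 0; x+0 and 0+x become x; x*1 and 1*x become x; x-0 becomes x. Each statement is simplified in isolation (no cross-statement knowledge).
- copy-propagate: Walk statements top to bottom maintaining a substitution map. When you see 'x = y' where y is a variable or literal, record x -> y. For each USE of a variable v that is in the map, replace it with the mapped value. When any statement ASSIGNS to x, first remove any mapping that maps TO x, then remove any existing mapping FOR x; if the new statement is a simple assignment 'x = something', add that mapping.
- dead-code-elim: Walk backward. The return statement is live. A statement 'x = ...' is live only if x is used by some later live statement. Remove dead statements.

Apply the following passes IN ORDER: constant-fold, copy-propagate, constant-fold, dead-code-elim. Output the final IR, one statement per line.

Answer: return 5

Derivation:
Initial IR:
  b = 5
  x = b * 1
  d = 2
  u = 5
  y = d * 9
  t = 5 + 3
  return u
After constant-fold (7 stmts):
  b = 5
  x = b
  d = 2
  u = 5
  y = d * 9
  t = 8
  return u
After copy-propagate (7 stmts):
  b = 5
  x = 5
  d = 2
  u = 5
  y = 2 * 9
  t = 8
  return 5
After constant-fold (7 stmts):
  b = 5
  x = 5
  d = 2
  u = 5
  y = 18
  t = 8
  return 5
After dead-code-elim (1 stmts):
  return 5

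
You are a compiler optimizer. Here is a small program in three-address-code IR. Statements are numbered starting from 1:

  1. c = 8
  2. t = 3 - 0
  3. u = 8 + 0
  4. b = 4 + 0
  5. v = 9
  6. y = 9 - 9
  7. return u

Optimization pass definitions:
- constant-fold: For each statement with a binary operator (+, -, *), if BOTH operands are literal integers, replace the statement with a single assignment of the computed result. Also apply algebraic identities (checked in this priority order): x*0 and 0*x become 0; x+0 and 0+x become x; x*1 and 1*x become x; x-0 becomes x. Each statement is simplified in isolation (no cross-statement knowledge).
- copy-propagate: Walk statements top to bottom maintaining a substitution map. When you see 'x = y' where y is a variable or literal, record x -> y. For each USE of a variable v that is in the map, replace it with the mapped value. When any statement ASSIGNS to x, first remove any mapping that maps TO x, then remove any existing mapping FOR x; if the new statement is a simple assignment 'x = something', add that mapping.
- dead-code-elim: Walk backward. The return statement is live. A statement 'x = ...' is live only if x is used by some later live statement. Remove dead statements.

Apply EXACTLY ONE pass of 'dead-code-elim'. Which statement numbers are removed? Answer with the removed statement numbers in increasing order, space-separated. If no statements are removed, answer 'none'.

Answer: 1 2 4 5 6

Derivation:
Backward liveness scan:
Stmt 1 'c = 8': DEAD (c not in live set [])
Stmt 2 't = 3 - 0': DEAD (t not in live set [])
Stmt 3 'u = 8 + 0': KEEP (u is live); live-in = []
Stmt 4 'b = 4 + 0': DEAD (b not in live set ['u'])
Stmt 5 'v = 9': DEAD (v not in live set ['u'])
Stmt 6 'y = 9 - 9': DEAD (y not in live set ['u'])
Stmt 7 'return u': KEEP (return); live-in = ['u']
Removed statement numbers: [1, 2, 4, 5, 6]
Surviving IR:
  u = 8 + 0
  return u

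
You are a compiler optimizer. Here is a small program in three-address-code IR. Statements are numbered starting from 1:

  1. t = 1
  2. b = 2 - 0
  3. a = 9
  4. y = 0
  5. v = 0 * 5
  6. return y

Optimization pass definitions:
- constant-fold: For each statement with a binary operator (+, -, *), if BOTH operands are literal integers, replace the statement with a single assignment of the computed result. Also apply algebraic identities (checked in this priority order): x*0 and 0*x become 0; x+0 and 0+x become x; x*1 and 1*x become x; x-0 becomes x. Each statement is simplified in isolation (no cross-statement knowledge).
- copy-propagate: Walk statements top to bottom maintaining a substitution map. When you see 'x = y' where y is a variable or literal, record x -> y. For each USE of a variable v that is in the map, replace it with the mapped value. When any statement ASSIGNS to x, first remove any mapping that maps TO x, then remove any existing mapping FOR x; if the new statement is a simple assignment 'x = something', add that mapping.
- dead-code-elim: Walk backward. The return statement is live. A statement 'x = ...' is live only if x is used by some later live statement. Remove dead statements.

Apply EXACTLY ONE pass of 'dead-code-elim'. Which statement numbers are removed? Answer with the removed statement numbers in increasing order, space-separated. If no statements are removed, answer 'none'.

Backward liveness scan:
Stmt 1 't = 1': DEAD (t not in live set [])
Stmt 2 'b = 2 - 0': DEAD (b not in live set [])
Stmt 3 'a = 9': DEAD (a not in live set [])
Stmt 4 'y = 0': KEEP (y is live); live-in = []
Stmt 5 'v = 0 * 5': DEAD (v not in live set ['y'])
Stmt 6 'return y': KEEP (return); live-in = ['y']
Removed statement numbers: [1, 2, 3, 5]
Surviving IR:
  y = 0
  return y

Answer: 1 2 3 5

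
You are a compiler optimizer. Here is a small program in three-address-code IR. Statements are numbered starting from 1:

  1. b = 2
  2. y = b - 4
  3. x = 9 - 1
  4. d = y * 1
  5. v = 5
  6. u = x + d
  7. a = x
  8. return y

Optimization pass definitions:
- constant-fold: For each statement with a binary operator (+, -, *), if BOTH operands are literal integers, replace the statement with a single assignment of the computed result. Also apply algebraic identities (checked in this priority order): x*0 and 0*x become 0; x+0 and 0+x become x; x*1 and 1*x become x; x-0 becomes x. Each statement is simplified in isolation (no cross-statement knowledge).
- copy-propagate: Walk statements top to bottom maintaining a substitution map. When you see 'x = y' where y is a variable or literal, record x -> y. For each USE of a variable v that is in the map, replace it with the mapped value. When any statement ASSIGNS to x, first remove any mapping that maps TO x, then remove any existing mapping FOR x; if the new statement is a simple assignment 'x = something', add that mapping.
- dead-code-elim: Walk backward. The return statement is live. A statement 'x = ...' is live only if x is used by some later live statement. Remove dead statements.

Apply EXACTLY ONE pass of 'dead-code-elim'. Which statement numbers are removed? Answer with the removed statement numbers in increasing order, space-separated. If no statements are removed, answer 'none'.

Answer: 3 4 5 6 7

Derivation:
Backward liveness scan:
Stmt 1 'b = 2': KEEP (b is live); live-in = []
Stmt 2 'y = b - 4': KEEP (y is live); live-in = ['b']
Stmt 3 'x = 9 - 1': DEAD (x not in live set ['y'])
Stmt 4 'd = y * 1': DEAD (d not in live set ['y'])
Stmt 5 'v = 5': DEAD (v not in live set ['y'])
Stmt 6 'u = x + d': DEAD (u not in live set ['y'])
Stmt 7 'a = x': DEAD (a not in live set ['y'])
Stmt 8 'return y': KEEP (return); live-in = ['y']
Removed statement numbers: [3, 4, 5, 6, 7]
Surviving IR:
  b = 2
  y = b - 4
  return y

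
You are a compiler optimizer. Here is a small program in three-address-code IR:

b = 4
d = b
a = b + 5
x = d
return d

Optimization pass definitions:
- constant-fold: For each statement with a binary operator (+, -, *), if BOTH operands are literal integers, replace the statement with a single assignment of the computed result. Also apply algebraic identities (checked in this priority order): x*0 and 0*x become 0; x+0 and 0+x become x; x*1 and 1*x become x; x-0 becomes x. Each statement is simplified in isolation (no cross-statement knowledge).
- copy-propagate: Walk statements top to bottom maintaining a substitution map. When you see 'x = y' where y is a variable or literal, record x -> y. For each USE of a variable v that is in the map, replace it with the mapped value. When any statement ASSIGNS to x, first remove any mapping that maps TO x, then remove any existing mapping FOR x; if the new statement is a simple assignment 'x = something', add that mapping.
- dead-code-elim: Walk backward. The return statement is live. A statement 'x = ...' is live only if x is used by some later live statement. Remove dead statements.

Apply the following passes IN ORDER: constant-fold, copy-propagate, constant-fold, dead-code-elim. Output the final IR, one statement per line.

Answer: return 4

Derivation:
Initial IR:
  b = 4
  d = b
  a = b + 5
  x = d
  return d
After constant-fold (5 stmts):
  b = 4
  d = b
  a = b + 5
  x = d
  return d
After copy-propagate (5 stmts):
  b = 4
  d = 4
  a = 4 + 5
  x = 4
  return 4
After constant-fold (5 stmts):
  b = 4
  d = 4
  a = 9
  x = 4
  return 4
After dead-code-elim (1 stmts):
  return 4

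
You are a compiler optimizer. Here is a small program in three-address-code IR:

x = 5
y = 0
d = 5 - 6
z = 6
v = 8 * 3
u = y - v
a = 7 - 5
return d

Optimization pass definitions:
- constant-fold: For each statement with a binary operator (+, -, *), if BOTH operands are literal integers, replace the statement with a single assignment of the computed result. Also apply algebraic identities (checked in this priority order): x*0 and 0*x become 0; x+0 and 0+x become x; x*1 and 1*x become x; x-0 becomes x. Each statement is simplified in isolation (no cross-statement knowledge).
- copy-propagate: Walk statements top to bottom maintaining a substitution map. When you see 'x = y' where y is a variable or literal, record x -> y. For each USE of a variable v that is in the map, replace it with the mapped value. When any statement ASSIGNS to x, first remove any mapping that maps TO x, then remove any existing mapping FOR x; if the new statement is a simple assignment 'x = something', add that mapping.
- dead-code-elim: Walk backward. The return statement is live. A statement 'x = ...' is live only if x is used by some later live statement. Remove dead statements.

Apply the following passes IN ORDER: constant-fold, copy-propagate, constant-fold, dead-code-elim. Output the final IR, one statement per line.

Initial IR:
  x = 5
  y = 0
  d = 5 - 6
  z = 6
  v = 8 * 3
  u = y - v
  a = 7 - 5
  return d
After constant-fold (8 stmts):
  x = 5
  y = 0
  d = -1
  z = 6
  v = 24
  u = y - v
  a = 2
  return d
After copy-propagate (8 stmts):
  x = 5
  y = 0
  d = -1
  z = 6
  v = 24
  u = 0 - 24
  a = 2
  return -1
After constant-fold (8 stmts):
  x = 5
  y = 0
  d = -1
  z = 6
  v = 24
  u = -24
  a = 2
  return -1
After dead-code-elim (1 stmts):
  return -1

Answer: return -1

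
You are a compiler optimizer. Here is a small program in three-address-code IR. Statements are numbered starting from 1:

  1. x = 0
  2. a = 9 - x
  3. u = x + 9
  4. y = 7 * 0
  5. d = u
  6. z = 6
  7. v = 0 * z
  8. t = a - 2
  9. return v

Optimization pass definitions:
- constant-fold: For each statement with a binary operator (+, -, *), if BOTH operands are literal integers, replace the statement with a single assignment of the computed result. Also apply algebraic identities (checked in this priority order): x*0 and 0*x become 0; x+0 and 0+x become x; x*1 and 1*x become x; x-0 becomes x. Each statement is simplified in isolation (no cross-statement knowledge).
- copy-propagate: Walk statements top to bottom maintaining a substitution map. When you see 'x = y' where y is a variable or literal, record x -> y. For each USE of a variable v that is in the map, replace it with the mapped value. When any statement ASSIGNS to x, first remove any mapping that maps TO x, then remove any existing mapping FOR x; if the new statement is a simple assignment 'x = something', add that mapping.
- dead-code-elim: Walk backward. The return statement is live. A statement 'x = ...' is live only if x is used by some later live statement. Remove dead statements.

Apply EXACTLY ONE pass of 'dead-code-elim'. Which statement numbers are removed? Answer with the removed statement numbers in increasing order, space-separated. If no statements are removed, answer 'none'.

Backward liveness scan:
Stmt 1 'x = 0': DEAD (x not in live set [])
Stmt 2 'a = 9 - x': DEAD (a not in live set [])
Stmt 3 'u = x + 9': DEAD (u not in live set [])
Stmt 4 'y = 7 * 0': DEAD (y not in live set [])
Stmt 5 'd = u': DEAD (d not in live set [])
Stmt 6 'z = 6': KEEP (z is live); live-in = []
Stmt 7 'v = 0 * z': KEEP (v is live); live-in = ['z']
Stmt 8 't = a - 2': DEAD (t not in live set ['v'])
Stmt 9 'return v': KEEP (return); live-in = ['v']
Removed statement numbers: [1, 2, 3, 4, 5, 8]
Surviving IR:
  z = 6
  v = 0 * z
  return v

Answer: 1 2 3 4 5 8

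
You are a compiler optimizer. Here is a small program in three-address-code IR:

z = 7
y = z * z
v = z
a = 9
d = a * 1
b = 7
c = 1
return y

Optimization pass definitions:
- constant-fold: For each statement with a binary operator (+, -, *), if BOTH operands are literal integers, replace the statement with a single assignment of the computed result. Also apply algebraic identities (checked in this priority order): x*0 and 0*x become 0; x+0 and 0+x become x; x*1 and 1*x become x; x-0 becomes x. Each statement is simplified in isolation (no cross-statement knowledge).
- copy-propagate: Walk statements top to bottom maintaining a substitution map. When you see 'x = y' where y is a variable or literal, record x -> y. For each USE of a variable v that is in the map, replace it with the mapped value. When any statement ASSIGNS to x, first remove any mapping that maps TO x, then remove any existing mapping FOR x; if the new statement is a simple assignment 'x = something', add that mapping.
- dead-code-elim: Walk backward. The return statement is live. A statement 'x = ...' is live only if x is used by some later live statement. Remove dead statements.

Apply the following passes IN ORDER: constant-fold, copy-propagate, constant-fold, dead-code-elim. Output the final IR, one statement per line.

Answer: y = 49
return y

Derivation:
Initial IR:
  z = 7
  y = z * z
  v = z
  a = 9
  d = a * 1
  b = 7
  c = 1
  return y
After constant-fold (8 stmts):
  z = 7
  y = z * z
  v = z
  a = 9
  d = a
  b = 7
  c = 1
  return y
After copy-propagate (8 stmts):
  z = 7
  y = 7 * 7
  v = 7
  a = 9
  d = 9
  b = 7
  c = 1
  return y
After constant-fold (8 stmts):
  z = 7
  y = 49
  v = 7
  a = 9
  d = 9
  b = 7
  c = 1
  return y
After dead-code-elim (2 stmts):
  y = 49
  return y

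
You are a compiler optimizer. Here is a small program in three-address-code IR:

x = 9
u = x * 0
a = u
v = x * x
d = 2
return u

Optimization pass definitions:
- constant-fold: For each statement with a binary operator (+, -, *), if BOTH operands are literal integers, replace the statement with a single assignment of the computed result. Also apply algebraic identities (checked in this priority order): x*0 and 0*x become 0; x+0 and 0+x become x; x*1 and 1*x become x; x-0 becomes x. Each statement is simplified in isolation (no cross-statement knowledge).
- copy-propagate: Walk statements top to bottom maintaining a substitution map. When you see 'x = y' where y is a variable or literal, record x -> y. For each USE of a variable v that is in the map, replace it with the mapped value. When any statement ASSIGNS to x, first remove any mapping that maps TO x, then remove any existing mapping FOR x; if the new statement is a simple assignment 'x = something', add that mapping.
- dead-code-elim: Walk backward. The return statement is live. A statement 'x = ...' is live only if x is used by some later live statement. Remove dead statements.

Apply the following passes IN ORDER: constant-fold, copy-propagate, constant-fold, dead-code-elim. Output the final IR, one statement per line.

Initial IR:
  x = 9
  u = x * 0
  a = u
  v = x * x
  d = 2
  return u
After constant-fold (6 stmts):
  x = 9
  u = 0
  a = u
  v = x * x
  d = 2
  return u
After copy-propagate (6 stmts):
  x = 9
  u = 0
  a = 0
  v = 9 * 9
  d = 2
  return 0
After constant-fold (6 stmts):
  x = 9
  u = 0
  a = 0
  v = 81
  d = 2
  return 0
After dead-code-elim (1 stmts):
  return 0

Answer: return 0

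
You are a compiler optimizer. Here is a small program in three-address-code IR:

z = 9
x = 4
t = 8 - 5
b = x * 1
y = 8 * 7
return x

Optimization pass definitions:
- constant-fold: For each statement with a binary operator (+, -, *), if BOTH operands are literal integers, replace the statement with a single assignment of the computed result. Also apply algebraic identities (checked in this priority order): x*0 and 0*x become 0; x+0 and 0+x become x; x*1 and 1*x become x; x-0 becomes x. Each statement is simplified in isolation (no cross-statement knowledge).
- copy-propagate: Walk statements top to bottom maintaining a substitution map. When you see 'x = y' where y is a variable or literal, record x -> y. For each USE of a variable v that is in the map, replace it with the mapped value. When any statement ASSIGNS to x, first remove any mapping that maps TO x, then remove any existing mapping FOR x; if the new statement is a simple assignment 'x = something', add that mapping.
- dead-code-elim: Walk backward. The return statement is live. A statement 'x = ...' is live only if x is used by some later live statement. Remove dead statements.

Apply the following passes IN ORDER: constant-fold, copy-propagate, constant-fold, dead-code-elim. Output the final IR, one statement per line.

Initial IR:
  z = 9
  x = 4
  t = 8 - 5
  b = x * 1
  y = 8 * 7
  return x
After constant-fold (6 stmts):
  z = 9
  x = 4
  t = 3
  b = x
  y = 56
  return x
After copy-propagate (6 stmts):
  z = 9
  x = 4
  t = 3
  b = 4
  y = 56
  return 4
After constant-fold (6 stmts):
  z = 9
  x = 4
  t = 3
  b = 4
  y = 56
  return 4
After dead-code-elim (1 stmts):
  return 4

Answer: return 4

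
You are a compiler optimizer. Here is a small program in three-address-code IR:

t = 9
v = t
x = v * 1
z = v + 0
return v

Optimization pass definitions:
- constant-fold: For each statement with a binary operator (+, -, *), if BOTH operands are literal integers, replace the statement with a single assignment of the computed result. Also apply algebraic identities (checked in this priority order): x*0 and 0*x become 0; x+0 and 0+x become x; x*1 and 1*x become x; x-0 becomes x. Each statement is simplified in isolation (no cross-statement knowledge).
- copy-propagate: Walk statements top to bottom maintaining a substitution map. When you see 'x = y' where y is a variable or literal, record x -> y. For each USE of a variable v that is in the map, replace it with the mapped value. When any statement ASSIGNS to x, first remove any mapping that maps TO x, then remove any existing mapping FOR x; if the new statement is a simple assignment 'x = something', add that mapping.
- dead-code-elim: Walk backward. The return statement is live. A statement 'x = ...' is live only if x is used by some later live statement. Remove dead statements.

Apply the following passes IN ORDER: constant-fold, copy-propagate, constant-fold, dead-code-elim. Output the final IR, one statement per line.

Answer: return 9

Derivation:
Initial IR:
  t = 9
  v = t
  x = v * 1
  z = v + 0
  return v
After constant-fold (5 stmts):
  t = 9
  v = t
  x = v
  z = v
  return v
After copy-propagate (5 stmts):
  t = 9
  v = 9
  x = 9
  z = 9
  return 9
After constant-fold (5 stmts):
  t = 9
  v = 9
  x = 9
  z = 9
  return 9
After dead-code-elim (1 stmts):
  return 9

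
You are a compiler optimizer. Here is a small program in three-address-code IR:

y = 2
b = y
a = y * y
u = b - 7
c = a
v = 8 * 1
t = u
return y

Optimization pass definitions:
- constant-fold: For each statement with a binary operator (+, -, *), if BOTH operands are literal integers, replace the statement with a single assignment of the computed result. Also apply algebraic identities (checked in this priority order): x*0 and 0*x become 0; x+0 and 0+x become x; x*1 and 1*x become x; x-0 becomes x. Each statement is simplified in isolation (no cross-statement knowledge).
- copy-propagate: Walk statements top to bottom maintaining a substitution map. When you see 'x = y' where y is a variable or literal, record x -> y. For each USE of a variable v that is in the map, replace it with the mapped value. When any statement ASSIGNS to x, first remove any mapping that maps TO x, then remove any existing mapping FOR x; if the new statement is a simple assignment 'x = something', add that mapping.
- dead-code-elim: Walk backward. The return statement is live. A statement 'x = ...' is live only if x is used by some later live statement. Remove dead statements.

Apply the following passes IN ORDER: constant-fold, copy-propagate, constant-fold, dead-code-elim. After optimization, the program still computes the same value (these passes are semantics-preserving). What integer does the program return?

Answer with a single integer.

Initial IR:
  y = 2
  b = y
  a = y * y
  u = b - 7
  c = a
  v = 8 * 1
  t = u
  return y
After constant-fold (8 stmts):
  y = 2
  b = y
  a = y * y
  u = b - 7
  c = a
  v = 8
  t = u
  return y
After copy-propagate (8 stmts):
  y = 2
  b = 2
  a = 2 * 2
  u = 2 - 7
  c = a
  v = 8
  t = u
  return 2
After constant-fold (8 stmts):
  y = 2
  b = 2
  a = 4
  u = -5
  c = a
  v = 8
  t = u
  return 2
After dead-code-elim (1 stmts):
  return 2
Evaluate:
  y = 2  =>  y = 2
  b = y  =>  b = 2
  a = y * y  =>  a = 4
  u = b - 7  =>  u = -5
  c = a  =>  c = 4
  v = 8 * 1  =>  v = 8
  t = u  =>  t = -5
  return y = 2

Answer: 2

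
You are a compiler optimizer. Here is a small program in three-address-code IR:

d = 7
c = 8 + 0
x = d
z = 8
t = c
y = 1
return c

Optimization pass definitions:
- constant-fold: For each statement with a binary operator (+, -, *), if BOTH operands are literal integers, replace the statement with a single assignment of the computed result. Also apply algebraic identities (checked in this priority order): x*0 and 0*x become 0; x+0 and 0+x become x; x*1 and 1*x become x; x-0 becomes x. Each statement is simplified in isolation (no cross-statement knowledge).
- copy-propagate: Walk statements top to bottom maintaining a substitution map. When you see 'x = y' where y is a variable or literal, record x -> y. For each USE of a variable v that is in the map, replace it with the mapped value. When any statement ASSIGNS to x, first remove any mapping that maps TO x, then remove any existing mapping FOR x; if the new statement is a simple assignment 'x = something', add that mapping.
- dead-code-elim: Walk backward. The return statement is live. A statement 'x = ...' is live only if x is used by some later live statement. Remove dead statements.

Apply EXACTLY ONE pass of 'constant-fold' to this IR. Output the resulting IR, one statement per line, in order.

Applying constant-fold statement-by-statement:
  [1] d = 7  (unchanged)
  [2] c = 8 + 0  -> c = 8
  [3] x = d  (unchanged)
  [4] z = 8  (unchanged)
  [5] t = c  (unchanged)
  [6] y = 1  (unchanged)
  [7] return c  (unchanged)
Result (7 stmts):
  d = 7
  c = 8
  x = d
  z = 8
  t = c
  y = 1
  return c

Answer: d = 7
c = 8
x = d
z = 8
t = c
y = 1
return c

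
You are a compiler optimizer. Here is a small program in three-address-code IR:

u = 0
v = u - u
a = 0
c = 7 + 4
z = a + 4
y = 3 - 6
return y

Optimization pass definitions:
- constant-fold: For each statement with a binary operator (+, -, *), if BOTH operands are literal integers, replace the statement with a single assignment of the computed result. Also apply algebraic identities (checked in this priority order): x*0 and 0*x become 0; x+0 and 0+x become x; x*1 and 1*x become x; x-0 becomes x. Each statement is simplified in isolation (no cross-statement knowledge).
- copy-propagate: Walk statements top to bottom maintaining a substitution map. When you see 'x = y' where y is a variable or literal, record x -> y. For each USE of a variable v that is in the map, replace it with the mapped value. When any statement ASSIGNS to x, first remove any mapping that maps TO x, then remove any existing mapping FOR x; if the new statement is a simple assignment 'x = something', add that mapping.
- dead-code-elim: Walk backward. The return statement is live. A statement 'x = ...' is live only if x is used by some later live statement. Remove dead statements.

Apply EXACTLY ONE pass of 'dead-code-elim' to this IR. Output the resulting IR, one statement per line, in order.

Answer: y = 3 - 6
return y

Derivation:
Applying dead-code-elim statement-by-statement:
  [7] return y  -> KEEP (return); live=['y']
  [6] y = 3 - 6  -> KEEP; live=[]
  [5] z = a + 4  -> DEAD (z not live)
  [4] c = 7 + 4  -> DEAD (c not live)
  [3] a = 0  -> DEAD (a not live)
  [2] v = u - u  -> DEAD (v not live)
  [1] u = 0  -> DEAD (u not live)
Result (2 stmts):
  y = 3 - 6
  return y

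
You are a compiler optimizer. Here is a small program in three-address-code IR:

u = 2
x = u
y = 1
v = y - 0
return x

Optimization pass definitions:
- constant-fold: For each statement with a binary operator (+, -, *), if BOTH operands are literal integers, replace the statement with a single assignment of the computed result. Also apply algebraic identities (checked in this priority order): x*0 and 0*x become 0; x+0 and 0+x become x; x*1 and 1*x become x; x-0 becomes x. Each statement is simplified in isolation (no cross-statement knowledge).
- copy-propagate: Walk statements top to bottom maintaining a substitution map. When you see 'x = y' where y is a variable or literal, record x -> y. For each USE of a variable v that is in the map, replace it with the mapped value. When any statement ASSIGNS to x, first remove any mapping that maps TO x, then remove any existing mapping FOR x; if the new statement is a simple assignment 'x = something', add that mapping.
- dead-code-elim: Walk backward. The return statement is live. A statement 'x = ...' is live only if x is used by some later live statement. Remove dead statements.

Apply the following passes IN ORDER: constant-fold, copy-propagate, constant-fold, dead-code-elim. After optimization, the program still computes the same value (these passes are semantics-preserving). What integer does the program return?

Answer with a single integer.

Answer: 2

Derivation:
Initial IR:
  u = 2
  x = u
  y = 1
  v = y - 0
  return x
After constant-fold (5 stmts):
  u = 2
  x = u
  y = 1
  v = y
  return x
After copy-propagate (5 stmts):
  u = 2
  x = 2
  y = 1
  v = 1
  return 2
After constant-fold (5 stmts):
  u = 2
  x = 2
  y = 1
  v = 1
  return 2
After dead-code-elim (1 stmts):
  return 2
Evaluate:
  u = 2  =>  u = 2
  x = u  =>  x = 2
  y = 1  =>  y = 1
  v = y - 0  =>  v = 1
  return x = 2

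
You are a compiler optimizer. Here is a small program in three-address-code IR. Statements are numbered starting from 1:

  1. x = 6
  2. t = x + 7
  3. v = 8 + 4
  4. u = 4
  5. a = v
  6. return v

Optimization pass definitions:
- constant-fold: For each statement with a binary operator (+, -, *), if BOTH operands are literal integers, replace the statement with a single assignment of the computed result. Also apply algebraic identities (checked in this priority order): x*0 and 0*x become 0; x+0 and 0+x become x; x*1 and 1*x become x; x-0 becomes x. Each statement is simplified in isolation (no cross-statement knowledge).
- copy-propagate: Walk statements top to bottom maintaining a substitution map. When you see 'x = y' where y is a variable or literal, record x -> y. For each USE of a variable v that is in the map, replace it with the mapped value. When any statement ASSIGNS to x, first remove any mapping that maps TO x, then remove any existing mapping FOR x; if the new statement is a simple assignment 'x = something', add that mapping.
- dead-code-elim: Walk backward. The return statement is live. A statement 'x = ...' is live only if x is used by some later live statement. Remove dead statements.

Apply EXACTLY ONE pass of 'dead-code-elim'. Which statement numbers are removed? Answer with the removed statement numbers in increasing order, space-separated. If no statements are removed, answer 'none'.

Backward liveness scan:
Stmt 1 'x = 6': DEAD (x not in live set [])
Stmt 2 't = x + 7': DEAD (t not in live set [])
Stmt 3 'v = 8 + 4': KEEP (v is live); live-in = []
Stmt 4 'u = 4': DEAD (u not in live set ['v'])
Stmt 5 'a = v': DEAD (a not in live set ['v'])
Stmt 6 'return v': KEEP (return); live-in = ['v']
Removed statement numbers: [1, 2, 4, 5]
Surviving IR:
  v = 8 + 4
  return v

Answer: 1 2 4 5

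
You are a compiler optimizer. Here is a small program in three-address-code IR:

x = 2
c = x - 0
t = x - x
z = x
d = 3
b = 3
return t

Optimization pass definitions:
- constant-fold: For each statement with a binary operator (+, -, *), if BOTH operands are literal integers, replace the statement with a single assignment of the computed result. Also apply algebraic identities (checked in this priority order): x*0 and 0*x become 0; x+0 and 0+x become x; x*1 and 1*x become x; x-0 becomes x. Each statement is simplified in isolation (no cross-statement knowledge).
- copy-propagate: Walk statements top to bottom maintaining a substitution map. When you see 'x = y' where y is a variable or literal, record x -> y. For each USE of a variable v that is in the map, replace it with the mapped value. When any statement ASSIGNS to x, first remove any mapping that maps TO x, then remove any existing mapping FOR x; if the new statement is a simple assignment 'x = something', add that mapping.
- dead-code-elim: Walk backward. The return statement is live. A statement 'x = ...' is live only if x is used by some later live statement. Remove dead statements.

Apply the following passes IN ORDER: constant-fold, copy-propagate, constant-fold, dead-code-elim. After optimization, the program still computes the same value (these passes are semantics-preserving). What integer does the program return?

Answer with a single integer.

Answer: 0

Derivation:
Initial IR:
  x = 2
  c = x - 0
  t = x - x
  z = x
  d = 3
  b = 3
  return t
After constant-fold (7 stmts):
  x = 2
  c = x
  t = x - x
  z = x
  d = 3
  b = 3
  return t
After copy-propagate (7 stmts):
  x = 2
  c = 2
  t = 2 - 2
  z = 2
  d = 3
  b = 3
  return t
After constant-fold (7 stmts):
  x = 2
  c = 2
  t = 0
  z = 2
  d = 3
  b = 3
  return t
After dead-code-elim (2 stmts):
  t = 0
  return t
Evaluate:
  x = 2  =>  x = 2
  c = x - 0  =>  c = 2
  t = x - x  =>  t = 0
  z = x  =>  z = 2
  d = 3  =>  d = 3
  b = 3  =>  b = 3
  return t = 0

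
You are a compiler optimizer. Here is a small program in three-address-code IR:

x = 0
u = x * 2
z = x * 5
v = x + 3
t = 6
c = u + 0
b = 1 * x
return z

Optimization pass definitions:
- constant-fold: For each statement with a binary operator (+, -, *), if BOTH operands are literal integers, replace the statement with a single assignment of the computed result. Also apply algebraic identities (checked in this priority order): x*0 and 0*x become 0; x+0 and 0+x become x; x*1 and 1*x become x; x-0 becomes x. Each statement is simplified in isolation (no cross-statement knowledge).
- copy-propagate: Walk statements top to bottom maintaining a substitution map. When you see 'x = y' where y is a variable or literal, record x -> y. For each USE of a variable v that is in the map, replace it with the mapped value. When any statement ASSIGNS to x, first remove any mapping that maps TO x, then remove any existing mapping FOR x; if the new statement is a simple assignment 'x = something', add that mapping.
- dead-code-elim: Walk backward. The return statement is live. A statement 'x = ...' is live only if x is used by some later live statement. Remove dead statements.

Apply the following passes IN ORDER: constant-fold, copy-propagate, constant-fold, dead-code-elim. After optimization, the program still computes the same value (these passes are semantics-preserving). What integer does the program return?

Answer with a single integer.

Initial IR:
  x = 0
  u = x * 2
  z = x * 5
  v = x + 3
  t = 6
  c = u + 0
  b = 1 * x
  return z
After constant-fold (8 stmts):
  x = 0
  u = x * 2
  z = x * 5
  v = x + 3
  t = 6
  c = u
  b = x
  return z
After copy-propagate (8 stmts):
  x = 0
  u = 0 * 2
  z = 0 * 5
  v = 0 + 3
  t = 6
  c = u
  b = 0
  return z
After constant-fold (8 stmts):
  x = 0
  u = 0
  z = 0
  v = 3
  t = 6
  c = u
  b = 0
  return z
After dead-code-elim (2 stmts):
  z = 0
  return z
Evaluate:
  x = 0  =>  x = 0
  u = x * 2  =>  u = 0
  z = x * 5  =>  z = 0
  v = x + 3  =>  v = 3
  t = 6  =>  t = 6
  c = u + 0  =>  c = 0
  b = 1 * x  =>  b = 0
  return z = 0

Answer: 0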